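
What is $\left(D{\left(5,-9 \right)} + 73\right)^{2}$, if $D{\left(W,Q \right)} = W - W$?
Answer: $5329$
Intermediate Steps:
$D{\left(W,Q \right)} = 0$
$\left(D{\left(5,-9 \right)} + 73\right)^{2} = \left(0 + 73\right)^{2} = 73^{2} = 5329$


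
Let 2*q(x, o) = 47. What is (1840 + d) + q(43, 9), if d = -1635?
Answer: 457/2 ≈ 228.50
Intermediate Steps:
q(x, o) = 47/2 (q(x, o) = (1/2)*47 = 47/2)
(1840 + d) + q(43, 9) = (1840 - 1635) + 47/2 = 205 + 47/2 = 457/2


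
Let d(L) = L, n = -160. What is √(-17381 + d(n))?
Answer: 3*I*√1949 ≈ 132.44*I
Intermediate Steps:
√(-17381 + d(n)) = √(-17381 - 160) = √(-17541) = 3*I*√1949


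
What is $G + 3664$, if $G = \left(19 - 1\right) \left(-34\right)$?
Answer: $3052$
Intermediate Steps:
$G = -612$ ($G = 18 \left(-34\right) = -612$)
$G + 3664 = -612 + 3664 = 3052$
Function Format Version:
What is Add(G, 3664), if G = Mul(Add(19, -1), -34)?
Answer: 3052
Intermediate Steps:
G = -612 (G = Mul(18, -34) = -612)
Add(G, 3664) = Add(-612, 3664) = 3052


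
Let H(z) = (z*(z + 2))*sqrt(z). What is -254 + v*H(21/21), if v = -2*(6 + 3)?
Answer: -308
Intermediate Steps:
v = -18 (v = -2*9 = -18)
H(z) = z**(3/2)*(2 + z) (H(z) = (z*(2 + z))*sqrt(z) = z**(3/2)*(2 + z))
-254 + v*H(21/21) = -254 - 18*(21/21)**(3/2)*(2 + 21/21) = -254 - 18*(21*(1/21))**(3/2)*(2 + 21*(1/21)) = -254 - 18*1**(3/2)*(2 + 1) = -254 - 18*3 = -254 - 54 = -308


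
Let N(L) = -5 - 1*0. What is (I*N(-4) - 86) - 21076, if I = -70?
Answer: -20812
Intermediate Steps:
N(L) = -5 (N(L) = -5 + 0 = -5)
(I*N(-4) - 86) - 21076 = (-70*(-5) - 86) - 21076 = (350 - 86) - 21076 = 264 - 21076 = -20812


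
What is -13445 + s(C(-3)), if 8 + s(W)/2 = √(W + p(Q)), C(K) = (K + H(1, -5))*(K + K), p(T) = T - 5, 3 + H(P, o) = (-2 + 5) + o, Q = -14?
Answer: -13461 + 2*√29 ≈ -13450.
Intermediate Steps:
H(P, o) = o (H(P, o) = -3 + ((-2 + 5) + o) = -3 + (3 + o) = o)
p(T) = -5 + T
C(K) = 2*K*(-5 + K) (C(K) = (K - 5)*(K + K) = (-5 + K)*(2*K) = 2*K*(-5 + K))
s(W) = -16 + 2*√(-19 + W) (s(W) = -16 + 2*√(W + (-5 - 14)) = -16 + 2*√(W - 19) = -16 + 2*√(-19 + W))
-13445 + s(C(-3)) = -13445 + (-16 + 2*√(-19 + 2*(-3)*(-5 - 3))) = -13445 + (-16 + 2*√(-19 + 2*(-3)*(-8))) = -13445 + (-16 + 2*√(-19 + 48)) = -13445 + (-16 + 2*√29) = -13461 + 2*√29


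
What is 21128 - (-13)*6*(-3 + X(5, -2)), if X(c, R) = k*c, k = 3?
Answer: 22064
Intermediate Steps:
X(c, R) = 3*c
21128 - (-13)*6*(-3 + X(5, -2)) = 21128 - (-13)*6*(-3 + 3*5) = 21128 - (-13)*6*(-3 + 15) = 21128 - (-13)*6*12 = 21128 - (-13)*72 = 21128 - 1*(-936) = 21128 + 936 = 22064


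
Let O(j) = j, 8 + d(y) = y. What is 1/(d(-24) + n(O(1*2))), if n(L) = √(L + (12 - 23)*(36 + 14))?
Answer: -8/393 - I*√137/786 ≈ -0.020356 - 0.014891*I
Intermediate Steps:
d(y) = -8 + y
n(L) = √(-550 + L) (n(L) = √(L - 11*50) = √(L - 550) = √(-550 + L))
1/(d(-24) + n(O(1*2))) = 1/((-8 - 24) + √(-550 + 1*2)) = 1/(-32 + √(-550 + 2)) = 1/(-32 + √(-548)) = 1/(-32 + 2*I*√137)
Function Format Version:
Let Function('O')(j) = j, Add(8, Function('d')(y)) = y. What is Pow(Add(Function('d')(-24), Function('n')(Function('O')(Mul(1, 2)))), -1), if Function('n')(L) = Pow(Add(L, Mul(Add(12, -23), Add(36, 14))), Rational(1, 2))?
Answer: Add(Rational(-8, 393), Mul(Rational(-1, 786), I, Pow(137, Rational(1, 2)))) ≈ Add(-0.020356, Mul(-0.014891, I))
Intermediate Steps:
Function('d')(y) = Add(-8, y)
Function('n')(L) = Pow(Add(-550, L), Rational(1, 2)) (Function('n')(L) = Pow(Add(L, Mul(-11, 50)), Rational(1, 2)) = Pow(Add(L, -550), Rational(1, 2)) = Pow(Add(-550, L), Rational(1, 2)))
Pow(Add(Function('d')(-24), Function('n')(Function('O')(Mul(1, 2)))), -1) = Pow(Add(Add(-8, -24), Pow(Add(-550, Mul(1, 2)), Rational(1, 2))), -1) = Pow(Add(-32, Pow(Add(-550, 2), Rational(1, 2))), -1) = Pow(Add(-32, Pow(-548, Rational(1, 2))), -1) = Pow(Add(-32, Mul(2, I, Pow(137, Rational(1, 2)))), -1)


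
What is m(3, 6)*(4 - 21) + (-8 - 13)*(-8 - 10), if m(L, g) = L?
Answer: 327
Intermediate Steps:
m(3, 6)*(4 - 21) + (-8 - 13)*(-8 - 10) = 3*(4 - 21) + (-8 - 13)*(-8 - 10) = 3*(-17) - 21*(-18) = -51 + 378 = 327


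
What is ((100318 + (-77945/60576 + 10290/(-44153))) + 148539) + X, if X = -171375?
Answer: 207230232069071/2674612128 ≈ 77481.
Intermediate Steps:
((100318 + (-77945/60576 + 10290/(-44153))) + 148539) + X = ((100318 + (-77945/60576 + 10290/(-44153))) + 148539) - 171375 = ((100318 + (-77945*1/60576 + 10290*(-1/44153))) + 148539) - 171375 = ((100318 + (-77945/60576 - 10290/44153)) + 148539) - 171375 = ((100318 - 4064832625/2674612128) + 148539) - 171375 = (268307674624079/2674612128 + 148539) - 171375 = 665591885505071/2674612128 - 171375 = 207230232069071/2674612128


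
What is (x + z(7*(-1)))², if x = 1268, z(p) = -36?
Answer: 1517824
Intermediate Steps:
(x + z(7*(-1)))² = (1268 - 36)² = 1232² = 1517824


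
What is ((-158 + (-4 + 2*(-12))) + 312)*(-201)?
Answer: -25326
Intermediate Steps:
((-158 + (-4 + 2*(-12))) + 312)*(-201) = ((-158 + (-4 - 24)) + 312)*(-201) = ((-158 - 28) + 312)*(-201) = (-186 + 312)*(-201) = 126*(-201) = -25326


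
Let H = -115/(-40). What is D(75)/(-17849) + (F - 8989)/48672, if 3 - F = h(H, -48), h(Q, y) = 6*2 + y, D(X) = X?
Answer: -6284575/33413328 ≈ -0.18809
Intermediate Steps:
H = 23/8 (H = -115*(-1/40) = 23/8 ≈ 2.8750)
h(Q, y) = 12 + y
F = 39 (F = 3 - (12 - 48) = 3 - 1*(-36) = 3 + 36 = 39)
D(75)/(-17849) + (F - 8989)/48672 = 75/(-17849) + (39 - 8989)/48672 = 75*(-1/17849) - 8950*1/48672 = -75/17849 - 4475/24336 = -6284575/33413328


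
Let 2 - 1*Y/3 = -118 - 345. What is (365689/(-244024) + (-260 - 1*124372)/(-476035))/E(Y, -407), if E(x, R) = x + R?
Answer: -143667563947/114769997261920 ≈ -0.0012518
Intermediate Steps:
Y = 1395 (Y = 6 - 3*(-118 - 345) = 6 - 3*(-463) = 6 + 1389 = 1395)
E(x, R) = R + x
(365689/(-244024) + (-260 - 1*124372)/(-476035))/E(Y, -407) = (365689/(-244024) + (-260 - 1*124372)/(-476035))/(-407 + 1395) = (365689*(-1/244024) + (-260 - 124372)*(-1/476035))/988 = (-365689/244024 - 124632*(-1/476035))*(1/988) = (-365689/244024 + 124632/476035)*(1/988) = -143667563947/116163964840*1/988 = -143667563947/114769997261920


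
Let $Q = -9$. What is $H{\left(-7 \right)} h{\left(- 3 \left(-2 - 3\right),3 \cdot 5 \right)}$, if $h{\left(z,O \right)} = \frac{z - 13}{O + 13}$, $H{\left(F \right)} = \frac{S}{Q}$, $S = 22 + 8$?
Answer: $- \frac{5}{21} \approx -0.2381$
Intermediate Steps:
$S = 30$
$H{\left(F \right)} = - \frac{10}{3}$ ($H{\left(F \right)} = \frac{30}{-9} = 30 \left(- \frac{1}{9}\right) = - \frac{10}{3}$)
$h{\left(z,O \right)} = \frac{-13 + z}{13 + O}$
$H{\left(-7 \right)} h{\left(- 3 \left(-2 - 3\right),3 \cdot 5 \right)} = - \frac{10 \frac{-13 - 3 \left(-2 - 3\right)}{13 + 3 \cdot 5}}{3} = - \frac{10 \frac{-13 - -15}{13 + 15}}{3} = - \frac{10 \frac{-13 + 15}{28}}{3} = - \frac{10 \cdot \frac{1}{28} \cdot 2}{3} = \left(- \frac{10}{3}\right) \frac{1}{14} = - \frac{5}{21}$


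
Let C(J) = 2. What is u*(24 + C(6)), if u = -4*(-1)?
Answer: 104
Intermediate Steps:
u = 4
u*(24 + C(6)) = 4*(24 + 2) = 4*26 = 104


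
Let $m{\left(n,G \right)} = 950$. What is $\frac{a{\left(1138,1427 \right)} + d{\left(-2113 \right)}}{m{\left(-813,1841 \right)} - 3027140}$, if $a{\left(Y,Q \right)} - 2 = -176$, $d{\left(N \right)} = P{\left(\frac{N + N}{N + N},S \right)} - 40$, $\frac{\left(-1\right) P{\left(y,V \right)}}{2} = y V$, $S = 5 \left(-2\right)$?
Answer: $\frac{97}{1513095} \approx 6.4107 \cdot 10^{-5}$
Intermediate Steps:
$S = -10$
$P{\left(y,V \right)} = - 2 V y$ ($P{\left(y,V \right)} = - 2 y V = - 2 V y$)
$d{\left(N \right)} = -20$ ($d{\left(N \right)} = \left(-2\right) \left(-10\right) \frac{N + N}{N + N} - 40 = \left(-2\right) \left(-10\right) \frac{2 N}{2 N} - 40 = \left(-2\right) \left(-10\right) 2 N \frac{1}{2 N} - 40 = \left(-2\right) \left(-10\right) 1 - 40 = 20 - 40 = -20$)
$a{\left(Y,Q \right)} = -174$ ($a{\left(Y,Q \right)} = 2 - 176 = -174$)
$\frac{a{\left(1138,1427 \right)} + d{\left(-2113 \right)}}{m{\left(-813,1841 \right)} - 3027140} = \frac{-174 - 20}{950 - 3027140} = - \frac{194}{-3026190} = \left(-194\right) \left(- \frac{1}{3026190}\right) = \frac{97}{1513095}$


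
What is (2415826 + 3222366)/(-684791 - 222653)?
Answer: -1409548/226861 ≈ -6.2133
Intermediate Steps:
(2415826 + 3222366)/(-684791 - 222653) = 5638192/(-907444) = 5638192*(-1/907444) = -1409548/226861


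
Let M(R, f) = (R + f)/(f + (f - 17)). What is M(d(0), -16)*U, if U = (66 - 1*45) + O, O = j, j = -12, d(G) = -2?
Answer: 162/49 ≈ 3.3061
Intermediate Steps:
O = -12
M(R, f) = (R + f)/(-17 + 2*f) (M(R, f) = (R + f)/(f + (-17 + f)) = (R + f)/(-17 + 2*f))
U = 9 (U = (66 - 1*45) - 12 = (66 - 45) - 12 = 21 - 12 = 9)
M(d(0), -16)*U = ((-2 - 16)/(-17 + 2*(-16)))*9 = (-18/(-17 - 32))*9 = (-18/(-49))*9 = -1/49*(-18)*9 = (18/49)*9 = 162/49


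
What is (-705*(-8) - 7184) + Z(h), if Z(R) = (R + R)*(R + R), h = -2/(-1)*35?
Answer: 18056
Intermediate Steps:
h = 70 (h = -2*(-1)*35 = 2*35 = 70)
Z(R) = 4*R² (Z(R) = (2*R)*(2*R) = 4*R²)
(-705*(-8) - 7184) + Z(h) = (-705*(-8) - 7184) + 4*70² = (5640 - 7184) + 4*4900 = -1544 + 19600 = 18056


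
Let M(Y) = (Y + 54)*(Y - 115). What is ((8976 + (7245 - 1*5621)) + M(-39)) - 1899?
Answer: 6391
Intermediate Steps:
M(Y) = (-115 + Y)*(54 + Y) (M(Y) = (54 + Y)*(-115 + Y) = (-115 + Y)*(54 + Y))
((8976 + (7245 - 1*5621)) + M(-39)) - 1899 = ((8976 + (7245 - 1*5621)) + (-6210 + (-39)**2 - 61*(-39))) - 1899 = ((8976 + (7245 - 5621)) + (-6210 + 1521 + 2379)) - 1899 = ((8976 + 1624) - 2310) - 1899 = (10600 - 2310) - 1899 = 8290 - 1899 = 6391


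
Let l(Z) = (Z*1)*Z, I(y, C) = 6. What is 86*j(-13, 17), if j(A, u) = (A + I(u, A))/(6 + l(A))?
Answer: -86/25 ≈ -3.4400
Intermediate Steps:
l(Z) = Z² (l(Z) = Z*Z = Z²)
j(A, u) = (6 + A)/(6 + A²) (j(A, u) = (A + 6)/(6 + A²) = (6 + A)/(6 + A²))
86*j(-13, 17) = 86*((6 - 13)/(6 + (-13)²)) = 86*(-7/(6 + 169)) = 86*(-7/175) = 86*((1/175)*(-7)) = 86*(-1/25) = -86/25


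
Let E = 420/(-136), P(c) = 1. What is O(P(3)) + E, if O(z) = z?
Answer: -71/34 ≈ -2.0882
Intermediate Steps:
E = -105/34 (E = 420*(-1/136) = -105/34 ≈ -3.0882)
O(P(3)) + E = 1 - 105/34 = -71/34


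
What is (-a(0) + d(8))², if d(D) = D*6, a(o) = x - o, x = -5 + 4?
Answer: 2401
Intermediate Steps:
x = -1
a(o) = -1 - o
d(D) = 6*D
(-a(0) + d(8))² = (-(-1 - 1*0) + 6*8)² = (-(-1 + 0) + 48)² = (-1*(-1) + 48)² = (1 + 48)² = 49² = 2401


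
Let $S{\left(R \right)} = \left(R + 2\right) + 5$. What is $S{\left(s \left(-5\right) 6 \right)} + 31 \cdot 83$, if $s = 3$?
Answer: $2490$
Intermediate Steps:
$S{\left(R \right)} = 7 + R$ ($S{\left(R \right)} = \left(2 + R\right) + 5 = 7 + R$)
$S{\left(s \left(-5\right) 6 \right)} + 31 \cdot 83 = \left(7 + 3 \left(-5\right) 6\right) + 31 \cdot 83 = \left(7 - 90\right) + 2573 = -83 + 2573 = 2490$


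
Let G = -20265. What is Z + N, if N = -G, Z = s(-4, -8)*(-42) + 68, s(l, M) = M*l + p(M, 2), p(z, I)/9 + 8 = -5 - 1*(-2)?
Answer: 23147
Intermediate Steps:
p(z, I) = -99 (p(z, I) = -72 + 9*(-5 - 1*(-2)) = -72 + 9*(-5 + 2) = -72 + 9*(-3) = -72 - 27 = -99)
s(l, M) = -99 + M*l (s(l, M) = M*l - 99 = -99 + M*l)
Z = 2882 (Z = (-99 - 8*(-4))*(-42) + 68 = (-99 + 32)*(-42) + 68 = -67*(-42) + 68 = 2814 + 68 = 2882)
N = 20265 (N = -1*(-20265) = 20265)
Z + N = 2882 + 20265 = 23147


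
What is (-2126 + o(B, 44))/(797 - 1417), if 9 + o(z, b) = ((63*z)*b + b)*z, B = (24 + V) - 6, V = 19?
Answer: -3794361/620 ≈ -6119.9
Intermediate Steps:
B = 37 (B = (24 + 19) - 6 = 43 - 6 = 37)
o(z, b) = -9 + z*(b + 63*b*z) (o(z, b) = -9 + ((63*z)*b + b)*z = -9 + (63*b*z + b)*z = -9 + (b + 63*b*z)*z = -9 + z*(b + 63*b*z))
(-2126 + o(B, 44))/(797 - 1417) = (-2126 + (-9 + 44*37 + 63*44*37²))/(797 - 1417) = (-2126 + (-9 + 1628 + 63*44*1369))/(-620) = (-2126 + (-9 + 1628 + 3794868))*(-1/620) = (-2126 + 3796487)*(-1/620) = 3794361*(-1/620) = -3794361/620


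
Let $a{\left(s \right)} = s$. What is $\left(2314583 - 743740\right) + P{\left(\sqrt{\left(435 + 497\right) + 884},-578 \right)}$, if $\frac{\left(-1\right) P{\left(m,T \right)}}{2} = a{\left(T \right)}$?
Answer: $1571999$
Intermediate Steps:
$P{\left(m,T \right)} = - 2 T$
$\left(2314583 - 743740\right) + P{\left(\sqrt{\left(435 + 497\right) + 884},-578 \right)} = \left(2314583 - 743740\right) - -1156 = \left(2314583 - 743740\right) + 1156 = 1570843 + 1156 = 1571999$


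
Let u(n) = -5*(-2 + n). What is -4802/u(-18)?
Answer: -2401/50 ≈ -48.020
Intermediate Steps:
u(n) = 10 - 5*n
-4802/u(-18) = -4802/(10 - 5*(-18)) = -4802/(10 + 90) = -4802/100 = -4802*1/100 = -2401/50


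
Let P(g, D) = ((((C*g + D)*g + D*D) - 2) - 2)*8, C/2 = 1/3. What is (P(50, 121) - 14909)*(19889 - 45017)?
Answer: -4118990136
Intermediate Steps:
C = 2/3 ≈ 0.66667
P(g, D) = -32 + 8*D**2 + 8*g*(D + 2*g/3) (P(g, D) = ((((2*g/3 + D)*g + D*D) - 2) - 2)*8 = ((((D + 2*g/3)*g + D**2) - 2) - 2)*8 = (((g*(D + 2*g/3) + D**2) - 2) - 2)*8 = (((D**2 + g*(D + 2*g/3)) - 2) - 2)*8 = ((-2 + D**2 + g*(D + 2*g/3)) - 2)*8 = (-4 + D**2 + g*(D + 2*g/3))*8 = -32 + 8*D**2 + 8*g*(D + 2*g/3))
(P(50, 121) - 14909)*(19889 - 45017) = ((-32 + 8*121**2 + (16/3)*50**2 + 8*121*50) - 14909)*(19889 - 45017) = ((-32 + 8*14641 + (16/3)*2500 + 48400) - 14909)*(-25128) = ((-32 + 117128 + 40000/3 + 48400) - 14909)*(-25128) = (536488/3 - 14909)*(-25128) = (491761/3)*(-25128) = -4118990136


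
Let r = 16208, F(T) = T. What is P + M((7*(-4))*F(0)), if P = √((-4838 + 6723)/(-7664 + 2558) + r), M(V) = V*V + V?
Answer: √422552968278/5106 ≈ 127.31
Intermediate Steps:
M(V) = V + V² (M(V) = V² + V = V + V²)
P = √422552968278/5106 (P = √((-4838 + 6723)/(-7664 + 2558) + 16208) = √(1885/(-5106) + 16208) = √(1885*(-1/5106) + 16208) = √(-1885/5106 + 16208) = √(82756163/5106) = √422552968278/5106 ≈ 127.31)
P + M((7*(-4))*F(0)) = √422552968278/5106 + ((7*(-4))*0)*(1 + (7*(-4))*0) = √422552968278/5106 + (-28*0)*(1 - 28*0) = √422552968278/5106 + 0*(1 + 0) = √422552968278/5106 + 0*1 = √422552968278/5106 + 0 = √422552968278/5106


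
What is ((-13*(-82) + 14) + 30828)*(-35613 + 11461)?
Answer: -770642016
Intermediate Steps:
((-13*(-82) + 14) + 30828)*(-35613 + 11461) = ((1066 + 14) + 30828)*(-24152) = (1080 + 30828)*(-24152) = 31908*(-24152) = -770642016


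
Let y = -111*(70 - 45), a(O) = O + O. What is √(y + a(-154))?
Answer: I*√3083 ≈ 55.525*I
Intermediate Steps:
a(O) = 2*O
y = -2775 (y = -111*25 = -2775)
√(y + a(-154)) = √(-2775 + 2*(-154)) = √(-2775 - 308) = √(-3083) = I*√3083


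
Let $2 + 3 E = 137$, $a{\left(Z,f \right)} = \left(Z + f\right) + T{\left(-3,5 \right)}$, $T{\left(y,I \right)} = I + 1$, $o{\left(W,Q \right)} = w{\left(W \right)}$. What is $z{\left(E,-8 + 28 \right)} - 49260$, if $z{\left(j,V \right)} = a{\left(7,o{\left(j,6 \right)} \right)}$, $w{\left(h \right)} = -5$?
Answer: $-49252$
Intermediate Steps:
$o{\left(W,Q \right)} = -5$
$T{\left(y,I \right)} = 1 + I$
$a{\left(Z,f \right)} = 6 + Z + f$ ($a{\left(Z,f \right)} = \left(Z + f\right) + \left(1 + 5\right) = \left(Z + f\right) + 6 = 6 + Z + f$)
$E = 45$ ($E = - \frac{2}{3} + \frac{1}{3} \cdot 137 = - \frac{2}{3} + \frac{137}{3} = 45$)
$z{\left(j,V \right)} = 8$ ($z{\left(j,V \right)} = 6 + 7 - 5 = 8$)
$z{\left(E,-8 + 28 \right)} - 49260 = 8 - 49260 = -49252$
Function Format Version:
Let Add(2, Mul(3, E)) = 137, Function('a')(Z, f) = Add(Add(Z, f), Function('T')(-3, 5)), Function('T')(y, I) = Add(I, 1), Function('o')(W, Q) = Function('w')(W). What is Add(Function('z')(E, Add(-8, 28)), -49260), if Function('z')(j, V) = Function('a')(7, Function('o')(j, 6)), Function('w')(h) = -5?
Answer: -49252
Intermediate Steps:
Function('o')(W, Q) = -5
Function('T')(y, I) = Add(1, I)
Function('a')(Z, f) = Add(6, Z, f) (Function('a')(Z, f) = Add(Add(Z, f), Add(1, 5)) = Add(Add(Z, f), 6) = Add(6, Z, f))
E = 45 (E = Add(Rational(-2, 3), Mul(Rational(1, 3), 137)) = Add(Rational(-2, 3), Rational(137, 3)) = 45)
Function('z')(j, V) = 8 (Function('z')(j, V) = Add(6, 7, -5) = 8)
Add(Function('z')(E, Add(-8, 28)), -49260) = Add(8, -49260) = -49252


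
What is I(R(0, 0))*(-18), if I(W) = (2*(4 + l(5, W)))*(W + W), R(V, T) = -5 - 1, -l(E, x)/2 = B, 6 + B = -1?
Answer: 7776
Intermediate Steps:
B = -7 (B = -6 - 1 = -7)
l(E, x) = 14 (l(E, x) = -2*(-7) = 14)
R(V, T) = -6
I(W) = 72*W (I(W) = (2*(4 + 14))*(W + W) = (2*18)*(2*W) = 36*(2*W) = 72*W)
I(R(0, 0))*(-18) = (72*(-6))*(-18) = -432*(-18) = 7776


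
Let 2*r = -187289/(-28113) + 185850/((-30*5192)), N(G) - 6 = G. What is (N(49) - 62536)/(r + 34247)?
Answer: -309148990128/169463849903 ≈ -1.8243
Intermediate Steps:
N(G) = 6 + G
r = 13529567/4947888 (r = (-187289/(-28113) + 185850/((-30*5192)))/2 = (-187289*(-1/28113) + 185850/(-155760))/2 = (187289/28113 + 185850*(-1/155760))/2 = (187289/28113 - 105/88)/2 = (½)*(13529567/2473944) = 13529567/4947888 ≈ 2.7344)
(N(49) - 62536)/(r + 34247) = ((6 + 49) - 62536)/(13529567/4947888 + 34247) = (55 - 62536)/(169463849903/4947888) = -62481*4947888/169463849903 = -309148990128/169463849903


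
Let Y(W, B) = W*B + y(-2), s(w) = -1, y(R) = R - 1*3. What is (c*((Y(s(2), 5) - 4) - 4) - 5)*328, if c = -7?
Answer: 39688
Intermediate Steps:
y(R) = -3 + R (y(R) = R - 3 = -3 + R)
Y(W, B) = -5 + B*W (Y(W, B) = W*B + (-3 - 2) = B*W - 5 = -5 + B*W)
(c*((Y(s(2), 5) - 4) - 4) - 5)*328 = (-7*(((-5 + 5*(-1)) - 4) - 4) - 5)*328 = (-7*(((-5 - 5) - 4) - 4) - 5)*328 = (-7*((-10 - 4) - 4) - 5)*328 = (-7*(-14 - 4) - 5)*328 = (-7*(-18) - 5)*328 = (126 - 5)*328 = 121*328 = 39688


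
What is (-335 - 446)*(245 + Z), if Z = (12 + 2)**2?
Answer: -344421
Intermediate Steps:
Z = 196 (Z = 14**2 = 196)
(-335 - 446)*(245 + Z) = (-335 - 446)*(245 + 196) = -781*441 = -344421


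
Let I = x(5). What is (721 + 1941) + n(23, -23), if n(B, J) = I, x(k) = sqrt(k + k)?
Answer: 2662 + sqrt(10) ≈ 2665.2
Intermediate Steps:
x(k) = sqrt(2)*sqrt(k) (x(k) = sqrt(2*k) = sqrt(2)*sqrt(k))
I = sqrt(10) (I = sqrt(2)*sqrt(5) = sqrt(10) ≈ 3.1623)
n(B, J) = sqrt(10)
(721 + 1941) + n(23, -23) = (721 + 1941) + sqrt(10) = 2662 + sqrt(10)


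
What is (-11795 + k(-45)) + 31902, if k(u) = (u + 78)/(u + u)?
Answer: 603199/30 ≈ 20107.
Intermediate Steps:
k(u) = (78 + u)/(2*u) (k(u) = (78 + u)/((2*u)) = (78 + u)*(1/(2*u)) = (78 + u)/(2*u))
(-11795 + k(-45)) + 31902 = (-11795 + (½)*(78 - 45)/(-45)) + 31902 = (-11795 + (½)*(-1/45)*33) + 31902 = (-11795 - 11/30) + 31902 = -353861/30 + 31902 = 603199/30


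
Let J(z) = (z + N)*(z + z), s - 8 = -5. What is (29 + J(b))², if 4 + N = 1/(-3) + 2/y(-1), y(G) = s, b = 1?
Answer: 5041/9 ≈ 560.11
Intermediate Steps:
s = 3 (s = 8 - 5 = 3)
y(G) = 3
N = -11/3 (N = -4 + (1/(-3) + 2/3) = -4 + (1*(-⅓) + 2*(⅓)) = -4 + (-⅓ + ⅔) = -4 + ⅓ = -11/3 ≈ -3.6667)
J(z) = 2*z*(-11/3 + z) (J(z) = (z - 11/3)*(z + z) = (-11/3 + z)*(2*z) = 2*z*(-11/3 + z))
(29 + J(b))² = (29 + (⅔)*1*(-11 + 3*1))² = (29 + (⅔)*1*(-11 + 3))² = (29 + (⅔)*1*(-8))² = (29 - 16/3)² = (71/3)² = 5041/9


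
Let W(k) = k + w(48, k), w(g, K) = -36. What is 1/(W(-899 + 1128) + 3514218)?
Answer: 1/3514411 ≈ 2.8454e-7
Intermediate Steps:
W(k) = -36 + k (W(k) = k - 36 = -36 + k)
1/(W(-899 + 1128) + 3514218) = 1/((-36 + (-899 + 1128)) + 3514218) = 1/((-36 + 229) + 3514218) = 1/(193 + 3514218) = 1/3514411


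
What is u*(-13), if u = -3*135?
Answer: 5265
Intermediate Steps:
u = -405
u*(-13) = -405*(-13) = 5265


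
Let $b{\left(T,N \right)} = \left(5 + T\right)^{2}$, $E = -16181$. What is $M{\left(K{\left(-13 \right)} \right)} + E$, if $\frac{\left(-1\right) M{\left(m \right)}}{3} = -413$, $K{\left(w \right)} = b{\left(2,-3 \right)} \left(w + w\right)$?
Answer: $-14942$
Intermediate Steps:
$K{\left(w \right)} = 98 w$ ($K{\left(w \right)} = \left(5 + 2\right)^{2} \left(w + w\right) = 7^{2} \cdot 2 w = 49 \cdot 2 w = 98 w$)
$M{\left(m \right)} = 1239$ ($M{\left(m \right)} = \left(-3\right) \left(-413\right) = 1239$)
$M{\left(K{\left(-13 \right)} \right)} + E = 1239 - 16181 = -14942$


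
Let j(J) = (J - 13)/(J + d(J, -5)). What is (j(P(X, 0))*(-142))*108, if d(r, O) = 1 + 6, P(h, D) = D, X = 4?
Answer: 199368/7 ≈ 28481.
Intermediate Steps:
d(r, O) = 7
j(J) = (-13 + J)/(7 + J) (j(J) = (J - 13)/(J + 7) = (-13 + J)/(7 + J))
(j(P(X, 0))*(-142))*108 = (((-13 + 0)/(7 + 0))*(-142))*108 = ((-13/7)*(-142))*108 = (((⅐)*(-13))*(-142))*108 = -13/7*(-142)*108 = (1846/7)*108 = 199368/7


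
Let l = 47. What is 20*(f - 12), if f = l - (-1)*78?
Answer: 2260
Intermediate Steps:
f = 125 (f = 47 - (-1)*78 = 47 - 1*(-78) = 47 + 78 = 125)
20*(f - 12) = 20*(125 - 12) = 20*113 = 2260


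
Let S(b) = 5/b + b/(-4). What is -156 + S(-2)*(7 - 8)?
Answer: -154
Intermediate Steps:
S(b) = 5/b - b/4 (S(b) = 5/b + b*(-¼) = 5/b - b/4)
-156 + S(-2)*(7 - 8) = -156 + (5/(-2) - ¼*(-2))*(7 - 8) = -156 + (5*(-½) + ½)*(-1) = -156 + (-5/2 + ½)*(-1) = -156 - 2*(-1) = -156 + 2 = -154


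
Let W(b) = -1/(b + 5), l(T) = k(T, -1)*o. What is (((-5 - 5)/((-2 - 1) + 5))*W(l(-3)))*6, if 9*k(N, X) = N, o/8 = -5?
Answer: 18/11 ≈ 1.6364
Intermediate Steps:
o = -40 (o = 8*(-5) = -40)
k(N, X) = N/9
l(T) = -40*T/9 (l(T) = (T/9)*(-40) = -40*T/9)
W(b) = -1/(5 + b)
(((-5 - 5)/((-2 - 1) + 5))*W(l(-3)))*6 = (((-5 - 5)/((-2 - 1) + 5))*(-1/(5 - 40/9*(-3))))*6 = ((-10/(-3 + 5))*(-1/(5 + 40/3)))*6 = ((-10/2)*(-1/55/3))*6 = ((-10*½)*(-1*3/55))*6 = -5*(-3/55)*6 = (3/11)*6 = 18/11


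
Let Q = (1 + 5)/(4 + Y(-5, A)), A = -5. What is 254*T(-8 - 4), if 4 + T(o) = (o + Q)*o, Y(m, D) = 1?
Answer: 159512/5 ≈ 31902.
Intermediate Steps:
Q = 6/5 (Q = (1 + 5)/(4 + 1) = 6/5 ≈ 1.2000)
T(o) = -4 + o*(6/5 + o) (T(o) = -4 + (o + 6/5)*o = -4 + (6/5 + o)*o = -4 + o*(6/5 + o))
254*T(-8 - 4) = 254*(-4 + (-8 - 4)² + 6*(-8 - 4)/5) = 254*(-4 + (-12)² + (6/5)*(-12)) = 254*(-4 + 144 - 72/5) = 254*(628/5) = 159512/5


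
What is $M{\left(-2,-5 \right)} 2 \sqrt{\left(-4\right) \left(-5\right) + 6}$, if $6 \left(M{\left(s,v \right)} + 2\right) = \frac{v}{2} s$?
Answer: $- \frac{7 \sqrt{26}}{3} \approx -11.898$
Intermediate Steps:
$M{\left(s,v \right)} = -2 + \frac{s v}{12}$ ($M{\left(s,v \right)} = -2 + \frac{\frac{v}{2} s}{6} = -2 + \frac{\frac{1}{2} s v}{6} = -2 + \frac{s v}{12}$)
$M{\left(-2,-5 \right)} 2 \sqrt{\left(-4\right) \left(-5\right) + 6} = \left(-2 + \frac{1}{12} \left(-2\right) \left(-5\right)\right) 2 \sqrt{\left(-4\right) \left(-5\right) + 6} = \left(-2 + \frac{5}{6}\right) 2 \sqrt{20 + 6} = \left(- \frac{7}{6}\right) 2 \sqrt{26} = - \frac{7 \sqrt{26}}{3}$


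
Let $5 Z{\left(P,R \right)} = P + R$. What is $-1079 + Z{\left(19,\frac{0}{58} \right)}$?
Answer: $- \frac{5376}{5} \approx -1075.2$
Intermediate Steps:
$Z{\left(P,R \right)} = \frac{P}{5} + \frac{R}{5}$ ($Z{\left(P,R \right)} = \frac{P + R}{5} = \frac{P}{5} + \frac{R}{5}$)
$-1079 + Z{\left(19,\frac{0}{58} \right)} = -1079 + \left(\frac{1}{5} \cdot 19 + \frac{0 \cdot \frac{1}{58}}{5}\right) = -1079 + \left(\frac{19}{5} + \frac{0 \cdot \frac{1}{58}}{5}\right) = -1079 + \left(\frac{19}{5} + \frac{1}{5} \cdot 0\right) = -1079 + \left(\frac{19}{5} + 0\right) = -1079 + \frac{19}{5} = - \frac{5376}{5}$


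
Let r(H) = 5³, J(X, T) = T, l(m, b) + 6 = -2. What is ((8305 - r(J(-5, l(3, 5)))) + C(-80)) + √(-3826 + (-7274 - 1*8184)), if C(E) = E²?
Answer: 14580 + 2*I*√4821 ≈ 14580.0 + 138.87*I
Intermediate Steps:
l(m, b) = -8 (l(m, b) = -6 - 2 = -8)
r(H) = 125
((8305 - r(J(-5, l(3, 5)))) + C(-80)) + √(-3826 + (-7274 - 1*8184)) = ((8305 - 1*125) + (-80)²) + √(-3826 + (-7274 - 1*8184)) = ((8305 - 125) + 6400) + √(-3826 + (-7274 - 8184)) = (8180 + 6400) + √(-3826 - 15458) = 14580 + √(-19284) = 14580 + 2*I*√4821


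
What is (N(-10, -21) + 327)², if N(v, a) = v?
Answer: 100489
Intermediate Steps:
(N(-10, -21) + 327)² = (-10 + 327)² = 317² = 100489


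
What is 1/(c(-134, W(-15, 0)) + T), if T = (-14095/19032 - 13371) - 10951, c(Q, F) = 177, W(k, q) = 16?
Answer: -19032/459541735 ≈ -4.1415e-5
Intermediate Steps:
T = -462910399/19032 (T = (-14095*1/19032 - 13371) - 10951 = (-14095/19032 - 13371) - 10951 = -254490967/19032 - 10951 = -462910399/19032 ≈ -24323.)
1/(c(-134, W(-15, 0)) + T) = 1/(177 - 462910399/19032) = 1/(-459541735/19032) = -19032/459541735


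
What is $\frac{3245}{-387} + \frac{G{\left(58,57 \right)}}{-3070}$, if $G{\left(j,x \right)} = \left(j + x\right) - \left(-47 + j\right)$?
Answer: $- \frac{5001199}{594045} \approx -8.4189$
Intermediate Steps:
$G{\left(j,x \right)} = 47 + x$
$\frac{3245}{-387} + \frac{G{\left(58,57 \right)}}{-3070} = \frac{3245}{-387} + \frac{47 + 57}{-3070} = 3245 \left(- \frac{1}{387}\right) + 104 \left(- \frac{1}{3070}\right) = - \frac{3245}{387} - \frac{52}{1535} = - \frac{5001199}{594045}$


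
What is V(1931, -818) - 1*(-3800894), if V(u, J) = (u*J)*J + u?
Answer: 1295881269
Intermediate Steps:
V(u, J) = u + u*J² (V(u, J) = (J*u)*J + u = u*J² + u = u + u*J²)
V(1931, -818) - 1*(-3800894) = 1931*(1 + (-818)²) - 1*(-3800894) = 1931*(1 + 669124) + 3800894 = 1931*669125 + 3800894 = 1292080375 + 3800894 = 1295881269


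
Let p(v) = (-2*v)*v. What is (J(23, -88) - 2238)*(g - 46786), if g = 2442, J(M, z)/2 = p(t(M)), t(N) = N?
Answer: 193073776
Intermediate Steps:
p(v) = -2*v²
J(M, z) = -4*M² (J(M, z) = 2*(-2*M²) = -4*M²)
(J(23, -88) - 2238)*(g - 46786) = (-4*23² - 2238)*(2442 - 46786) = (-4*529 - 2238)*(-44344) = (-2116 - 2238)*(-44344) = -4354*(-44344) = 193073776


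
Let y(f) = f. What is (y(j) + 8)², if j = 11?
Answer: 361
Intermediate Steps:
(y(j) + 8)² = (11 + 8)² = 19² = 361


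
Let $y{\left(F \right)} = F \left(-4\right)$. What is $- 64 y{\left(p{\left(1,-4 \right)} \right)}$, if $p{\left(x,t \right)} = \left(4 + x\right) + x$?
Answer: $1536$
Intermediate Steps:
$p{\left(x,t \right)} = 4 + 2 x$
$y{\left(F \right)} = - 4 F$
$- 64 y{\left(p{\left(1,-4 \right)} \right)} = - 64 \left(- 4 \left(4 + 2 \cdot 1\right)\right) = - 64 \left(- 4 \left(4 + 2\right)\right) = - 64 \left(\left(-4\right) 6\right) = \left(-64\right) \left(-24\right) = 1536$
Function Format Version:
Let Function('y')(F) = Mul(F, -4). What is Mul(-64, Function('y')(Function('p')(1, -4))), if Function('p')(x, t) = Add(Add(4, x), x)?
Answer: 1536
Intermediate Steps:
Function('p')(x, t) = Add(4, Mul(2, x))
Function('y')(F) = Mul(-4, F)
Mul(-64, Function('y')(Function('p')(1, -4))) = Mul(-64, Mul(-4, Add(4, Mul(2, 1)))) = Mul(-64, Mul(-4, Add(4, 2))) = Mul(-64, Mul(-4, 6)) = Mul(-64, -24) = 1536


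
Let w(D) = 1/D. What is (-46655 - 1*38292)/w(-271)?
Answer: 23020637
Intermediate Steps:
(-46655 - 1*38292)/w(-271) = (-46655 - 1*38292)/(1/(-271)) = (-46655 - 38292)/(-1/271) = -84947*(-271) = 23020637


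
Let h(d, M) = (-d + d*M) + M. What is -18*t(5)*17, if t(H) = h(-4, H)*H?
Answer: 16830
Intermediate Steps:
h(d, M) = M - d + M*d (h(d, M) = (-d + M*d) + M = M - d + M*d)
t(H) = H*(4 - 3*H) (t(H) = (H - 1*(-4) + H*(-4))*H = (H + 4 - 4*H)*H = (4 - 3*H)*H = H*(4 - 3*H))
-18*t(5)*17 = -90*(4 - 3*5)*17 = -90*(4 - 15)*17 = -90*(-11)*17 = -18*(-55)*17 = 990*17 = 16830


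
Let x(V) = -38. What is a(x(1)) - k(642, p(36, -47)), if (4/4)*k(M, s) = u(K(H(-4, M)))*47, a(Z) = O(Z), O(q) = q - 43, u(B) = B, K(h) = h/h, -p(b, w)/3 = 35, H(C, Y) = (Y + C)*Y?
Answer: -128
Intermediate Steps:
H(C, Y) = Y*(C + Y) (H(C, Y) = (C + Y)*Y = Y*(C + Y))
p(b, w) = -105 (p(b, w) = -3*35 = -105)
K(h) = 1
O(q) = -43 + q
a(Z) = -43 + Z
k(M, s) = 47 (k(M, s) = 1*47 = 47)
a(x(1)) - k(642, p(36, -47)) = (-43 - 38) - 1*47 = -81 - 47 = -128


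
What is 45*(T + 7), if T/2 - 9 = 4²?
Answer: 2565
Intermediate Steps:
T = 50 (T = 18 + 2*4² = 18 + 2*16 = 18 + 32 = 50)
45*(T + 7) = 45*(50 + 7) = 45*57 = 2565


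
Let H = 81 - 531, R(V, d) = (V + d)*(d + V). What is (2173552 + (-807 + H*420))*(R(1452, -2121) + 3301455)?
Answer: 7437091744920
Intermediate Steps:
R(V, d) = (V + d)² (R(V, d) = (V + d)*(V + d) = (V + d)²)
H = -450
(2173552 + (-807 + H*420))*(R(1452, -2121) + 3301455) = (2173552 + (-807 - 450*420))*((1452 - 2121)² + 3301455) = (2173552 + (-807 - 189000))*((-669)² + 3301455) = (2173552 - 189807)*(447561 + 3301455) = 1983745*3749016 = 7437091744920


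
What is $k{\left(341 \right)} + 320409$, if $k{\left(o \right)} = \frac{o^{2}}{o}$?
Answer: $320750$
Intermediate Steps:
$k{\left(o \right)} = o$
$k{\left(341 \right)} + 320409 = 341 + 320409 = 320750$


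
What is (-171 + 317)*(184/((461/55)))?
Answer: 1477520/461 ≈ 3205.0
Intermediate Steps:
(-171 + 317)*(184/((461/55))) = 146*(184/((461*(1/55)))) = 146*(184/(461/55)) = 146*(184*(55/461)) = 146*(10120/461) = 1477520/461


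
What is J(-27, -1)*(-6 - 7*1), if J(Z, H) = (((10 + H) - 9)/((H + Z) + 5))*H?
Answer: 0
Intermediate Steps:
J(Z, H) = H*(1 + H)/(5 + H + Z) (J(Z, H) = ((1 + H)/(5 + H + Z))*H = H*(1 + H)/(5 + H + Z))
J(-27, -1)*(-6 - 7*1) = (-(1 - 1)/(5 - 1 - 27))*(-6 - 7*1) = (-1*0/(-23))*(-6 - 7) = -1*(-1/23)*0*(-13) = 0*(-13) = 0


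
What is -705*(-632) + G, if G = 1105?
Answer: 446665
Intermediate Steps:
-705*(-632) + G = -705*(-632) + 1105 = 445560 + 1105 = 446665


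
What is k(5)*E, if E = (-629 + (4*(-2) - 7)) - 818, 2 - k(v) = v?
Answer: 4386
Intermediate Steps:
k(v) = 2 - v
E = -1462 (E = (-629 + (-8 - 7)) - 818 = (-629 - 15) - 818 = -644 - 818 = -1462)
k(5)*E = (2 - 1*5)*(-1462) = (2 - 5)*(-1462) = -3*(-1462) = 4386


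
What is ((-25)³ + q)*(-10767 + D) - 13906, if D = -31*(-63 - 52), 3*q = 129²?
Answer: 72567850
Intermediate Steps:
q = 5547 (q = (⅓)*129² = (⅓)*16641 = 5547)
D = 3565 (D = -31*(-115) = 3565)
((-25)³ + q)*(-10767 + D) - 13906 = ((-25)³ + 5547)*(-10767 + 3565) - 13906 = (-15625 + 5547)*(-7202) - 13906 = -10078*(-7202) - 13906 = 72581756 - 13906 = 72567850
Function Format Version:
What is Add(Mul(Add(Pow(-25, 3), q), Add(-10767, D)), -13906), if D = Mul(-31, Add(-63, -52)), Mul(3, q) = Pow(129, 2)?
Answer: 72567850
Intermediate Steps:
q = 5547 (q = Mul(Rational(1, 3), Pow(129, 2)) = Mul(Rational(1, 3), 16641) = 5547)
D = 3565 (D = Mul(-31, -115) = 3565)
Add(Mul(Add(Pow(-25, 3), q), Add(-10767, D)), -13906) = Add(Mul(Add(Pow(-25, 3), 5547), Add(-10767, 3565)), -13906) = Add(Mul(Add(-15625, 5547), -7202), -13906) = Add(Mul(-10078, -7202), -13906) = Add(72581756, -13906) = 72567850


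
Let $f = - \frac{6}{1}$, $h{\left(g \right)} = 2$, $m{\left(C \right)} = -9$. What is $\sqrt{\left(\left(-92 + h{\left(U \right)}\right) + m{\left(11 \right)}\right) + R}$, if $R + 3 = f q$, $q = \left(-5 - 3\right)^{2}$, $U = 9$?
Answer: $9 i \sqrt{6} \approx 22.045 i$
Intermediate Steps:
$f = -6$ ($f = \left(-6\right) 1 = -6$)
$q = 64$ ($q = \left(-8\right)^{2} = 64$)
$R = -387$ ($R = -3 - 384 = -387$)
$\sqrt{\left(\left(-92 + h{\left(U \right)}\right) + m{\left(11 \right)}\right) + R} = \sqrt{\left(\left(-92 + 2\right) - 9\right) - 387} = \sqrt{\left(-90 - 9\right) - 387} = \sqrt{-99 - 387} = \sqrt{-486} = 9 i \sqrt{6}$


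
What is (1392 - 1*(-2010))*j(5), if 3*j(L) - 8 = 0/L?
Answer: 9072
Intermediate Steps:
j(L) = 8/3 (j(L) = 8/3 + (0/L)/3 = 8/3 + (⅓)*0 = 8/3 + 0 = 8/3)
(1392 - 1*(-2010))*j(5) = (1392 - 1*(-2010))*(8/3) = (1392 + 2010)*(8/3) = 3402*(8/3) = 9072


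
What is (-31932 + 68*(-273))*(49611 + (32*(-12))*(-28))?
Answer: -3048090048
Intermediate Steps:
(-31932 + 68*(-273))*(49611 + (32*(-12))*(-28)) = (-31932 - 18564)*(49611 - 384*(-28)) = -50496*(49611 + 10752) = -50496*60363 = -3048090048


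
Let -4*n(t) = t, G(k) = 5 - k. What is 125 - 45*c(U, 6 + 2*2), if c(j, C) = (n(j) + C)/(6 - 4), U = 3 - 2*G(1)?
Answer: -1025/8 ≈ -128.13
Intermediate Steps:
n(t) = -t/4
U = -5 (U = 3 - 2*(5 - 1*1) = 3 - 2*(5 - 1) = 3 - 2*4 = 3 - 8 = -5)
c(j, C) = C/2 - j/8 (c(j, C) = (-j/4 + C)/(6 - 4) = (C - j/4)/2 = (C - j/4)*(½) = C/2 - j/8)
125 - 45*c(U, 6 + 2*2) = 125 - 45*((6 + 2*2)/2 - ⅛*(-5)) = 125 - 45*((6 + 4)/2 + 5/8) = 125 - 45*((½)*10 + 5/8) = 125 - 45*(5 + 5/8) = 125 - 45*45/8 = 125 - 2025/8 = -1025/8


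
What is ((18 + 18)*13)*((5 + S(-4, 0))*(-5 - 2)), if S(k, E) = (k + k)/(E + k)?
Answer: -22932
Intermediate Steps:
S(k, E) = 2*k/(E + k) (S(k, E) = (2*k)/(E + k) = 2*k/(E + k))
((18 + 18)*13)*((5 + S(-4, 0))*(-5 - 2)) = ((18 + 18)*13)*((5 + 2*(-4)/(0 - 4))*(-5 - 2)) = (36*13)*((5 + 2*(-4)/(-4))*(-7)) = 468*((5 + 2*(-4)*(-¼))*(-7)) = 468*((5 + 2)*(-7)) = 468*(7*(-7)) = 468*(-49) = -22932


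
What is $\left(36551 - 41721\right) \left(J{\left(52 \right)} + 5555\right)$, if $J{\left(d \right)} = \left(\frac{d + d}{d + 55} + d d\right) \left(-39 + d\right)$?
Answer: $- \frac{22525695170}{107} \approx -2.1052 \cdot 10^{8}$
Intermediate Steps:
$J{\left(d \right)} = \left(-39 + d\right) \left(d^{2} + \frac{2 d}{55 + d}\right)$ ($J{\left(d \right)} = \left(\frac{2 d}{55 + d} + d^{2}\right) \left(-39 + d\right) = \left(d^{2} + \frac{2 d}{55 + d}\right) \left(-39 + d\right) = \left(-39 + d\right) \left(d^{2} + \frac{2 d}{55 + d}\right)$)
$\left(36551 - 41721\right) \left(J{\left(52 \right)} + 5555\right) = \left(36551 - 41721\right) \left(\frac{52 \left(-78 + 52^{3} - 111436 + 16 \cdot 52^{2}\right)}{55 + 52} + 5555\right) = - 5170 \left(\frac{52 \left(-78 + 140608 - 111436 + 16 \cdot 2704\right)}{107} + 5555\right) = - 5170 \left(52 \cdot \frac{1}{107} \left(-78 + 140608 - 111436 + 43264\right) + 5555\right) = - 5170 \left(52 \cdot \frac{1}{107} \cdot 72358 + 5555\right) = - 5170 \left(\frac{3762616}{107} + 5555\right) = \left(-5170\right) \frac{4357001}{107} = - \frac{22525695170}{107}$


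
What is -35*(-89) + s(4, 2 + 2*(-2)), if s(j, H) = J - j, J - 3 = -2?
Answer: 3112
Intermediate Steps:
J = 1 (J = 3 - 2 = 1)
s(j, H) = 1 - j
-35*(-89) + s(4, 2 + 2*(-2)) = -35*(-89) + (1 - 1*4) = 3115 + (1 - 4) = 3115 - 3 = 3112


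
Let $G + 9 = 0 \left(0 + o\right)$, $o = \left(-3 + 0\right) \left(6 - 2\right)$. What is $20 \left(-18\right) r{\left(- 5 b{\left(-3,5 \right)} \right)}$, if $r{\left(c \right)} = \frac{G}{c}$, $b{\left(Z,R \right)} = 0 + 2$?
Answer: $-324$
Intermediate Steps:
$b{\left(Z,R \right)} = 2$
$o = -12$ ($o = \left(-3\right) 4 = -12$)
$G = -9$ ($G = -9 + 0 \left(0 - 12\right) = -9 + 0 \left(-12\right) = -9 + 0 = -9$)
$r{\left(c \right)} = - \frac{9}{c}$
$20 \left(-18\right) r{\left(- 5 b{\left(-3,5 \right)} \right)} = 20 \left(-18\right) \left(- \frac{9}{\left(-5\right) 2}\right) = - 360 \left(- \frac{9}{-10}\right) = - 360 \left(\left(-9\right) \left(- \frac{1}{10}\right)\right) = \left(-360\right) \frac{9}{10} = -324$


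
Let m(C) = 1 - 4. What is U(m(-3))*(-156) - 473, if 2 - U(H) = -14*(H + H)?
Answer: 12319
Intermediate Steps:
m(C) = -3
U(H) = 2 + 28*H (U(H) = 2 - (-14)*(H + H) = 2 - (-14)*2*H = 2 - (-28)*H = 2 + 28*H)
U(m(-3))*(-156) - 473 = (2 + 28*(-3))*(-156) - 473 = (2 - 84)*(-156) - 473 = -82*(-156) - 473 = 12792 - 473 = 12319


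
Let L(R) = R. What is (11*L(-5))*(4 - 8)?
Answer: 220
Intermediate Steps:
(11*L(-5))*(4 - 8) = (11*(-5))*(4 - 8) = -55*(-4) = 220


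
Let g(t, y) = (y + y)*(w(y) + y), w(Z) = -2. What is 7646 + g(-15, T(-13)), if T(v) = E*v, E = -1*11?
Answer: 47972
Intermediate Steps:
E = -11
T(v) = -11*v
g(t, y) = 2*y*(-2 + y) (g(t, y) = (y + y)*(-2 + y) = (2*y)*(-2 + y) = 2*y*(-2 + y))
7646 + g(-15, T(-13)) = 7646 + 2*(-11*(-13))*(-2 - 11*(-13)) = 7646 + 2*143*(-2 + 143) = 7646 + 2*143*141 = 7646 + 40326 = 47972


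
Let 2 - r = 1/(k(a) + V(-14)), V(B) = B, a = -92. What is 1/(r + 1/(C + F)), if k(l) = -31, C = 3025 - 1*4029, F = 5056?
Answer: 182340/368777 ≈ 0.49445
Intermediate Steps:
C = -1004 (C = 3025 - 4029 = -1004)
r = 91/45 (r = 2 - 1/(-31 - 14) = 2 - 1/(-45) = 2 - 1*(-1/45) = 2 + 1/45 = 91/45 ≈ 2.0222)
1/(r + 1/(C + F)) = 1/(91/45 + 1/(-1004 + 5056)) = 1/(91/45 + 1/4052) = 1/(368777/182340) = 182340/368777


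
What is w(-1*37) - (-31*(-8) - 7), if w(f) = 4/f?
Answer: -8921/37 ≈ -241.11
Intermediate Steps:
w(-1*37) - (-31*(-8) - 7) = 4/((-1*37)) - (-31*(-8) - 7) = 4/(-37) - (248 - 7) = 4*(-1/37) - 1*241 = -4/37 - 241 = -8921/37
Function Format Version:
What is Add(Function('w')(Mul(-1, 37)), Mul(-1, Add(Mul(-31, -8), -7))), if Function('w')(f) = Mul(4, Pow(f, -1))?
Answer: Rational(-8921, 37) ≈ -241.11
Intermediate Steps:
Add(Function('w')(Mul(-1, 37)), Mul(-1, Add(Mul(-31, -8), -7))) = Add(Mul(4, Pow(Mul(-1, 37), -1)), Mul(-1, Add(Mul(-31, -8), -7))) = Add(Mul(4, Pow(-37, -1)), Mul(-1, Add(248, -7))) = Add(Mul(4, Rational(-1, 37)), Mul(-1, 241)) = Add(Rational(-4, 37), -241) = Rational(-8921, 37)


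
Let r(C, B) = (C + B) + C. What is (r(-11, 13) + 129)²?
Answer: 14400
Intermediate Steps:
r(C, B) = B + 2*C (r(C, B) = (B + C) + C = B + 2*C)
(r(-11, 13) + 129)² = ((13 + 2*(-11)) + 129)² = ((13 - 22) + 129)² = (-9 + 129)² = 120² = 14400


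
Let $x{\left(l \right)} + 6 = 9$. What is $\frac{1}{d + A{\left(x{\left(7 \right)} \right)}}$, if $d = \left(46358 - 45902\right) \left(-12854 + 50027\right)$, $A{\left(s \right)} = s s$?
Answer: $\frac{1}{16950897} \approx 5.8994 \cdot 10^{-8}$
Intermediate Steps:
$x{\left(l \right)} = 3$ ($x{\left(l \right)} = -6 + 9 = 3$)
$A{\left(s \right)} = s^{2}$
$d = 16950888$ ($d = 456 \cdot 37173 = 16950888$)
$\frac{1}{d + A{\left(x{\left(7 \right)} \right)}} = \frac{1}{16950888 + 3^{2}} = \frac{1}{16950888 + 9} = \frac{1}{16950897}$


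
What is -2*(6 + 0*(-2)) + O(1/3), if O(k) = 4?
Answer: -8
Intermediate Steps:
-2*(6 + 0*(-2)) + O(1/3) = -2*(6 + 0*(-2)) + 4 = -2*(6 + 0) + 4 = -2*6 + 4 = -12 + 4 = -8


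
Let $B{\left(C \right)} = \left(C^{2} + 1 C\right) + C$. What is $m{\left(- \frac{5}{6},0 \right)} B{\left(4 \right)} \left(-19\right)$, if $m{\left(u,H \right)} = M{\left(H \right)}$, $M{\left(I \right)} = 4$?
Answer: $-1824$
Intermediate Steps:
$B{\left(C \right)} = C^{2} + 2 C$ ($B{\left(C \right)} = \left(C^{2} + C\right) + C = \left(C + C^{2}\right) + C = C^{2} + 2 C$)
$m{\left(u,H \right)} = 4$
$m{\left(- \frac{5}{6},0 \right)} B{\left(4 \right)} \left(-19\right) = 4 \cdot 4 \left(2 + 4\right) \left(-19\right) = 4 \cdot 4 \cdot 6 \left(-19\right) = 4 \cdot 24 \left(-19\right) = 96 \left(-19\right) = -1824$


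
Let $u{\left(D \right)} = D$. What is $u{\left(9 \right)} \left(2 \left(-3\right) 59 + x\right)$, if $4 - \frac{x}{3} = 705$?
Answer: $-22113$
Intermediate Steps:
$x = -2103$ ($x = 12 - 2115 = -2103$)
$u{\left(9 \right)} \left(2 \left(-3\right) 59 + x\right) = 9 \left(2 \left(-3\right) 59 - 2103\right) = 9 \left(\left(-6\right) 59 - 2103\right) = 9 \left(-354 - 2103\right) = 9 \left(-2457\right) = -22113$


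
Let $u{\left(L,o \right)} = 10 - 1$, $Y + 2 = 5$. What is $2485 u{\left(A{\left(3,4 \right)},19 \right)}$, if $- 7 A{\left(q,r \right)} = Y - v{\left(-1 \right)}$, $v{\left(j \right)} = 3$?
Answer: $22365$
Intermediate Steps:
$Y = 3$ ($Y = -2 + 5 = 3$)
$A{\left(q,r \right)} = 0$ ($A{\left(q,r \right)} = - \frac{3 - 3}{7} = \left(- \frac{1}{7}\right) 0 = 0$)
$u{\left(L,o \right)} = 9$
$2485 u{\left(A{\left(3,4 \right)},19 \right)} = 2485 \cdot 9 = 22365$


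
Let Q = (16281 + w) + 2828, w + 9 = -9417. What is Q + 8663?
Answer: 18346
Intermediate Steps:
w = -9426 (w = -9 - 9417 = -9426)
Q = 9683 (Q = (16281 - 9426) + 2828 = 6855 + 2828 = 9683)
Q + 8663 = 9683 + 8663 = 18346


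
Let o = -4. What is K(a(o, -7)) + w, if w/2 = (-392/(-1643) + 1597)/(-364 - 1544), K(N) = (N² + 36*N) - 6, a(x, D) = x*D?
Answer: 2796791429/1567422 ≈ 1784.3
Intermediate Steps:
a(x, D) = D*x
K(N) = -6 + N² + 36*N
w = -2624263/1567422 (w = 2*((-392/(-1643) + 1597)/(-364 - 1544)) = 2*((-392*(-1/1643) + 1597)/(-1908)) = 2*((392/1643 + 1597)*(-1/1908)) = 2*((2624263/1643)*(-1/1908)) = 2*(-2624263/3134844) = -2624263/1567422 ≈ -1.6743)
K(a(o, -7)) + w = (-6 + (-7*(-4))² + 36*(-7*(-4))) - 2624263/1567422 = (-6 + 28² + 36*28) - 2624263/1567422 = (-6 + 784 + 1008) - 2624263/1567422 = 1786 - 2624263/1567422 = 2796791429/1567422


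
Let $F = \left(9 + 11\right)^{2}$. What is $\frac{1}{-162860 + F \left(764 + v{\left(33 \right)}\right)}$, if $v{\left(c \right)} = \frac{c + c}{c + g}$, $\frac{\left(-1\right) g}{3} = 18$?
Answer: $\frac{7}{990380} \approx 7.068 \cdot 10^{-6}$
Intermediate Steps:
$g = -54$ ($g = \left(-3\right) 18 = -54$)
$F = 400$ ($F = 20^{2} = 400$)
$v{\left(c \right)} = \frac{2 c}{-54 + c}$ ($v{\left(c \right)} = \frac{c + c}{c - 54} = \frac{2 c}{-54 + c}$)
$\frac{1}{-162860 + F \left(764 + v{\left(33 \right)}\right)} = \frac{1}{-162860 + 400 \left(764 + 2 \cdot 33 \frac{1}{-54 + 33}\right)} = \frac{1}{-162860 + 400 \left(764 + 2 \cdot 33 \frac{1}{-21}\right)} = \frac{1}{-162860 + 400 \left(764 + 2 \cdot 33 \left(- \frac{1}{21}\right)\right)} = \frac{1}{-162860 + 400 \left(764 - \frac{22}{7}\right)} = \frac{1}{-162860 + 400 \cdot \frac{5326}{7}} = \frac{1}{-162860 + \frac{2130400}{7}} = \frac{1}{\frac{990380}{7}} = \frac{7}{990380}$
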